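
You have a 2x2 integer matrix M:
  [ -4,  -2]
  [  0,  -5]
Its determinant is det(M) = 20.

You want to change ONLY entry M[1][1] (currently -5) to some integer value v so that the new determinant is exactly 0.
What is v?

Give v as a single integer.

Answer: 0

Derivation:
det is linear in entry M[1][1]: det = old_det + (v - -5) * C_11
Cofactor C_11 = -4
Want det = 0: 20 + (v - -5) * -4 = 0
  (v - -5) = -20 / -4 = 5
  v = -5 + (5) = 0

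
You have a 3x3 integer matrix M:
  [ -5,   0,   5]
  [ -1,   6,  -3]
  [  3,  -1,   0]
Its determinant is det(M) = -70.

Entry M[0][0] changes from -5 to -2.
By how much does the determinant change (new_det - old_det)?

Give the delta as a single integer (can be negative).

Answer: -9

Derivation:
Cofactor C_00 = -3
Entry delta = -2 - -5 = 3
Det delta = entry_delta * cofactor = 3 * -3 = -9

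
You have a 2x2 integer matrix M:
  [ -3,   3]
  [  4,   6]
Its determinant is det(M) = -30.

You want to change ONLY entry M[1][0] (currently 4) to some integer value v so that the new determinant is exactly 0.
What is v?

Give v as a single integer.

det is linear in entry M[1][0]: det = old_det + (v - 4) * C_10
Cofactor C_10 = -3
Want det = 0: -30 + (v - 4) * -3 = 0
  (v - 4) = 30 / -3 = -10
  v = 4 + (-10) = -6

Answer: -6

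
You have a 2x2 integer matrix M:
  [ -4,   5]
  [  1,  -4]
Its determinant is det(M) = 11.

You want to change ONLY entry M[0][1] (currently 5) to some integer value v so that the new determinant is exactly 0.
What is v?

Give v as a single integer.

Answer: 16

Derivation:
det is linear in entry M[0][1]: det = old_det + (v - 5) * C_01
Cofactor C_01 = -1
Want det = 0: 11 + (v - 5) * -1 = 0
  (v - 5) = -11 / -1 = 11
  v = 5 + (11) = 16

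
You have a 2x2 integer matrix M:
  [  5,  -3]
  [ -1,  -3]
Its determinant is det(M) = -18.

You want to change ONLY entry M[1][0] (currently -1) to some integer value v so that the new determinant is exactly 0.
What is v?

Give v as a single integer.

Answer: 5

Derivation:
det is linear in entry M[1][0]: det = old_det + (v - -1) * C_10
Cofactor C_10 = 3
Want det = 0: -18 + (v - -1) * 3 = 0
  (v - -1) = 18 / 3 = 6
  v = -1 + (6) = 5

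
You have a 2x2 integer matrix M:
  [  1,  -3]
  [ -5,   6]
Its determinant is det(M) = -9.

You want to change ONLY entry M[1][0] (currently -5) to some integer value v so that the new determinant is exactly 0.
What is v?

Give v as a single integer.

Answer: -2

Derivation:
det is linear in entry M[1][0]: det = old_det + (v - -5) * C_10
Cofactor C_10 = 3
Want det = 0: -9 + (v - -5) * 3 = 0
  (v - -5) = 9 / 3 = 3
  v = -5 + (3) = -2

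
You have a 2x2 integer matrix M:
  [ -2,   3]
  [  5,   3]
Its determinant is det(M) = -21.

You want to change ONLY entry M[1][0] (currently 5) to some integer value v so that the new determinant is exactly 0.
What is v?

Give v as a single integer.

det is linear in entry M[1][0]: det = old_det + (v - 5) * C_10
Cofactor C_10 = -3
Want det = 0: -21 + (v - 5) * -3 = 0
  (v - 5) = 21 / -3 = -7
  v = 5 + (-7) = -2

Answer: -2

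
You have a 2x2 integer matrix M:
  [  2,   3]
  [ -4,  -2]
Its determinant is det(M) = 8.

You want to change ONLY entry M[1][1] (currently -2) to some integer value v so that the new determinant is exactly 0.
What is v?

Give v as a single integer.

Answer: -6

Derivation:
det is linear in entry M[1][1]: det = old_det + (v - -2) * C_11
Cofactor C_11 = 2
Want det = 0: 8 + (v - -2) * 2 = 0
  (v - -2) = -8 / 2 = -4
  v = -2 + (-4) = -6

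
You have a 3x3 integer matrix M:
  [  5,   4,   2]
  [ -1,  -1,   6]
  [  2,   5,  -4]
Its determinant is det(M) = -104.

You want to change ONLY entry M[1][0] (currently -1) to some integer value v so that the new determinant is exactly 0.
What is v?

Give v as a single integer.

Answer: 3

Derivation:
det is linear in entry M[1][0]: det = old_det + (v - -1) * C_10
Cofactor C_10 = 26
Want det = 0: -104 + (v - -1) * 26 = 0
  (v - -1) = 104 / 26 = 4
  v = -1 + (4) = 3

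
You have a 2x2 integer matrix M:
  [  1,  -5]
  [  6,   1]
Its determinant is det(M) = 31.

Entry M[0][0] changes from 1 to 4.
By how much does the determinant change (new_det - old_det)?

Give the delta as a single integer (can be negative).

Cofactor C_00 = 1
Entry delta = 4 - 1 = 3
Det delta = entry_delta * cofactor = 3 * 1 = 3

Answer: 3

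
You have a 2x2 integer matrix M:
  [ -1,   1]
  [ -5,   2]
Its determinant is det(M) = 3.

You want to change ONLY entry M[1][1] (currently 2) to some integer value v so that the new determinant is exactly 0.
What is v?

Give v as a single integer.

det is linear in entry M[1][1]: det = old_det + (v - 2) * C_11
Cofactor C_11 = -1
Want det = 0: 3 + (v - 2) * -1 = 0
  (v - 2) = -3 / -1 = 3
  v = 2 + (3) = 5

Answer: 5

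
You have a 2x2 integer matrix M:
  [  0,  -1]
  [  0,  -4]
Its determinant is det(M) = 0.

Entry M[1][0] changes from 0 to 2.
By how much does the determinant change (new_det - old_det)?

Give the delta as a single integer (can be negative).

Cofactor C_10 = 1
Entry delta = 2 - 0 = 2
Det delta = entry_delta * cofactor = 2 * 1 = 2

Answer: 2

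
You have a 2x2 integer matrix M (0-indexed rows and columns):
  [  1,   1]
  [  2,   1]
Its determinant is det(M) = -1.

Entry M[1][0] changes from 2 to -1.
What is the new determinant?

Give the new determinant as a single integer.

Answer: 2

Derivation:
det is linear in row 1: changing M[1][0] by delta changes det by delta * cofactor(1,0).
Cofactor C_10 = (-1)^(1+0) * minor(1,0) = -1
Entry delta = -1 - 2 = -3
Det delta = -3 * -1 = 3
New det = -1 + 3 = 2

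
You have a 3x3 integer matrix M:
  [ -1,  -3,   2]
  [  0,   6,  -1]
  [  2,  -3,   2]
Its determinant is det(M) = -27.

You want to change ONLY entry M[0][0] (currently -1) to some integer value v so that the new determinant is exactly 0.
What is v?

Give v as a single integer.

det is linear in entry M[0][0]: det = old_det + (v - -1) * C_00
Cofactor C_00 = 9
Want det = 0: -27 + (v - -1) * 9 = 0
  (v - -1) = 27 / 9 = 3
  v = -1 + (3) = 2

Answer: 2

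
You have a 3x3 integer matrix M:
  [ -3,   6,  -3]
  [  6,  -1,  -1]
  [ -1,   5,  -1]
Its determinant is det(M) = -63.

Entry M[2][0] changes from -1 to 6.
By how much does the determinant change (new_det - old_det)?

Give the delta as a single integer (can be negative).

Cofactor C_20 = -9
Entry delta = 6 - -1 = 7
Det delta = entry_delta * cofactor = 7 * -9 = -63

Answer: -63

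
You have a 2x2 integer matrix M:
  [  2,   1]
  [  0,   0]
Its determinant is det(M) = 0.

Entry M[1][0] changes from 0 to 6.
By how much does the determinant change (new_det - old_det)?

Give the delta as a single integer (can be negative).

Answer: -6

Derivation:
Cofactor C_10 = -1
Entry delta = 6 - 0 = 6
Det delta = entry_delta * cofactor = 6 * -1 = -6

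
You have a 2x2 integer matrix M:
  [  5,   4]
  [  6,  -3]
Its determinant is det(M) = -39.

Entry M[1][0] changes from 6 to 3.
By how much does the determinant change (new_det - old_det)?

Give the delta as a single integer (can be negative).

Answer: 12

Derivation:
Cofactor C_10 = -4
Entry delta = 3 - 6 = -3
Det delta = entry_delta * cofactor = -3 * -4 = 12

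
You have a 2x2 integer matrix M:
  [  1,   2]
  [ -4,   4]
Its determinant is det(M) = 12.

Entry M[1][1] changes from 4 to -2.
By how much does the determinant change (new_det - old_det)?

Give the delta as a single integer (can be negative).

Answer: -6

Derivation:
Cofactor C_11 = 1
Entry delta = -2 - 4 = -6
Det delta = entry_delta * cofactor = -6 * 1 = -6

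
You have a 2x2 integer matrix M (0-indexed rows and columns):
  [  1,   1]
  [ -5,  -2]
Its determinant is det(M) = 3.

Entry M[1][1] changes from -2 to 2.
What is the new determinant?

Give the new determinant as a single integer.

Answer: 7

Derivation:
det is linear in row 1: changing M[1][1] by delta changes det by delta * cofactor(1,1).
Cofactor C_11 = (-1)^(1+1) * minor(1,1) = 1
Entry delta = 2 - -2 = 4
Det delta = 4 * 1 = 4
New det = 3 + 4 = 7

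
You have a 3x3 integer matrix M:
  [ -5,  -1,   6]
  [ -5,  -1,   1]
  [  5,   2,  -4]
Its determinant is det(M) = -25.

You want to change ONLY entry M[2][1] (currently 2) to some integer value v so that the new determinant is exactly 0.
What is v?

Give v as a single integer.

Answer: 1

Derivation:
det is linear in entry M[2][1]: det = old_det + (v - 2) * C_21
Cofactor C_21 = -25
Want det = 0: -25 + (v - 2) * -25 = 0
  (v - 2) = 25 / -25 = -1
  v = 2 + (-1) = 1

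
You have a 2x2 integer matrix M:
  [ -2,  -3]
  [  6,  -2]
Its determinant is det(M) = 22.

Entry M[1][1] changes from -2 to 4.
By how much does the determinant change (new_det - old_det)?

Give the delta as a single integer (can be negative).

Answer: -12

Derivation:
Cofactor C_11 = -2
Entry delta = 4 - -2 = 6
Det delta = entry_delta * cofactor = 6 * -2 = -12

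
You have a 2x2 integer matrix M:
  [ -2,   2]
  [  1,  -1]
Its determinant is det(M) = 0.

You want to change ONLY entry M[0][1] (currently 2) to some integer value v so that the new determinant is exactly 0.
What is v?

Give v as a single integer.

Answer: 2

Derivation:
det is linear in entry M[0][1]: det = old_det + (v - 2) * C_01
Cofactor C_01 = -1
Want det = 0: 0 + (v - 2) * -1 = 0
  (v - 2) = 0 / -1 = 0
  v = 2 + (0) = 2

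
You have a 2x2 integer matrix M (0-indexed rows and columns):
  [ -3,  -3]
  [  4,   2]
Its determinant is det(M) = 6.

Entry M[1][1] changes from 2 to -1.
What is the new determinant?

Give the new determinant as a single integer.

det is linear in row 1: changing M[1][1] by delta changes det by delta * cofactor(1,1).
Cofactor C_11 = (-1)^(1+1) * minor(1,1) = -3
Entry delta = -1 - 2 = -3
Det delta = -3 * -3 = 9
New det = 6 + 9 = 15

Answer: 15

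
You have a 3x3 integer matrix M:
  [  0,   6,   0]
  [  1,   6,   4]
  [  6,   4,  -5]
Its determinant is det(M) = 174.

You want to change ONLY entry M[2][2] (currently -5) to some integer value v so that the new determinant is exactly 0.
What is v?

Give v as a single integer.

Answer: 24

Derivation:
det is linear in entry M[2][2]: det = old_det + (v - -5) * C_22
Cofactor C_22 = -6
Want det = 0: 174 + (v - -5) * -6 = 0
  (v - -5) = -174 / -6 = 29
  v = -5 + (29) = 24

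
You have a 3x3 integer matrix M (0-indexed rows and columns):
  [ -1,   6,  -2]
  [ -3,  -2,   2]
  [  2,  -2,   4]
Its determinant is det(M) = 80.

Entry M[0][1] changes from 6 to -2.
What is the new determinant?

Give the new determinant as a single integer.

Answer: -48

Derivation:
det is linear in row 0: changing M[0][1] by delta changes det by delta * cofactor(0,1).
Cofactor C_01 = (-1)^(0+1) * minor(0,1) = 16
Entry delta = -2 - 6 = -8
Det delta = -8 * 16 = -128
New det = 80 + -128 = -48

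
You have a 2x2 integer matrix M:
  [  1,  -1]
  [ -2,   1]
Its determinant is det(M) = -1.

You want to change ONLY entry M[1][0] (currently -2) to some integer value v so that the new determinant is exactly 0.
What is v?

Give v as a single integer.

det is linear in entry M[1][0]: det = old_det + (v - -2) * C_10
Cofactor C_10 = 1
Want det = 0: -1 + (v - -2) * 1 = 0
  (v - -2) = 1 / 1 = 1
  v = -2 + (1) = -1

Answer: -1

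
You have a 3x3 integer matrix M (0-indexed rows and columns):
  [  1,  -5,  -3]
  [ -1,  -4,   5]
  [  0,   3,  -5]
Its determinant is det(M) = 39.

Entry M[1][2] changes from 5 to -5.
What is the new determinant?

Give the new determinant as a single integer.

Answer: 69

Derivation:
det is linear in row 1: changing M[1][2] by delta changes det by delta * cofactor(1,2).
Cofactor C_12 = (-1)^(1+2) * minor(1,2) = -3
Entry delta = -5 - 5 = -10
Det delta = -10 * -3 = 30
New det = 39 + 30 = 69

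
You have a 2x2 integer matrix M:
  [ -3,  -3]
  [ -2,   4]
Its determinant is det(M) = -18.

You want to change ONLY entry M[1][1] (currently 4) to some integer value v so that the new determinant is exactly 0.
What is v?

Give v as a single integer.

det is linear in entry M[1][1]: det = old_det + (v - 4) * C_11
Cofactor C_11 = -3
Want det = 0: -18 + (v - 4) * -3 = 0
  (v - 4) = 18 / -3 = -6
  v = 4 + (-6) = -2

Answer: -2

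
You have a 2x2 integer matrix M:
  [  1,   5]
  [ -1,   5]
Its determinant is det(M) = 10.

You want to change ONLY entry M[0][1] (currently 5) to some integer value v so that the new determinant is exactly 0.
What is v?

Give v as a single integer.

det is linear in entry M[0][1]: det = old_det + (v - 5) * C_01
Cofactor C_01 = 1
Want det = 0: 10 + (v - 5) * 1 = 0
  (v - 5) = -10 / 1 = -10
  v = 5 + (-10) = -5

Answer: -5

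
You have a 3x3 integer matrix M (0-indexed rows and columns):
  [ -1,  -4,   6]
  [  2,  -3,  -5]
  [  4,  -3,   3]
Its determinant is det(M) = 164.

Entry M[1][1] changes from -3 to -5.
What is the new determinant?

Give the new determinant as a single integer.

det is linear in row 1: changing M[1][1] by delta changes det by delta * cofactor(1,1).
Cofactor C_11 = (-1)^(1+1) * minor(1,1) = -27
Entry delta = -5 - -3 = -2
Det delta = -2 * -27 = 54
New det = 164 + 54 = 218

Answer: 218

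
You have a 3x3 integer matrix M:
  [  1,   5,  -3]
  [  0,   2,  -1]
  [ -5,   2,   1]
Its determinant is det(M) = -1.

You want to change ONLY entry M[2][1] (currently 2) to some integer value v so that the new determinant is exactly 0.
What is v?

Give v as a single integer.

Answer: 3

Derivation:
det is linear in entry M[2][1]: det = old_det + (v - 2) * C_21
Cofactor C_21 = 1
Want det = 0: -1 + (v - 2) * 1 = 0
  (v - 2) = 1 / 1 = 1
  v = 2 + (1) = 3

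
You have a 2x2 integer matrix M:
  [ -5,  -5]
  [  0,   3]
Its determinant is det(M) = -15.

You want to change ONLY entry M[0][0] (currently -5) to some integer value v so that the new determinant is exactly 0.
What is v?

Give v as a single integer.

Answer: 0

Derivation:
det is linear in entry M[0][0]: det = old_det + (v - -5) * C_00
Cofactor C_00 = 3
Want det = 0: -15 + (v - -5) * 3 = 0
  (v - -5) = 15 / 3 = 5
  v = -5 + (5) = 0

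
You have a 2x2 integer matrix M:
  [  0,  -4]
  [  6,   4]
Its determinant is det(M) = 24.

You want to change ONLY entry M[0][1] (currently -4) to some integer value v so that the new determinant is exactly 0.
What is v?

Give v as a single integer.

Answer: 0

Derivation:
det is linear in entry M[0][1]: det = old_det + (v - -4) * C_01
Cofactor C_01 = -6
Want det = 0: 24 + (v - -4) * -6 = 0
  (v - -4) = -24 / -6 = 4
  v = -4 + (4) = 0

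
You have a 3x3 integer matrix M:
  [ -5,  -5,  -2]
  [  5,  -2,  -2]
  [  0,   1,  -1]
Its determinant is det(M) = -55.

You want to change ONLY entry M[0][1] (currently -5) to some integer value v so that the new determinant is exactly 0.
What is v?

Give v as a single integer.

det is linear in entry M[0][1]: det = old_det + (v - -5) * C_01
Cofactor C_01 = 5
Want det = 0: -55 + (v - -5) * 5 = 0
  (v - -5) = 55 / 5 = 11
  v = -5 + (11) = 6

Answer: 6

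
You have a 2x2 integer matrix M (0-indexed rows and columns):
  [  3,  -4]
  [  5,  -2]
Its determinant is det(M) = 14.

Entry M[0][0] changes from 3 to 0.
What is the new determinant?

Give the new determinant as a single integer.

Answer: 20

Derivation:
det is linear in row 0: changing M[0][0] by delta changes det by delta * cofactor(0,0).
Cofactor C_00 = (-1)^(0+0) * minor(0,0) = -2
Entry delta = 0 - 3 = -3
Det delta = -3 * -2 = 6
New det = 14 + 6 = 20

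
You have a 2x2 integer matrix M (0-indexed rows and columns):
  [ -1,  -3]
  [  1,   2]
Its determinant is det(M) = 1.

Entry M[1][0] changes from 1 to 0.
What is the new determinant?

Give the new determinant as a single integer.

det is linear in row 1: changing M[1][0] by delta changes det by delta * cofactor(1,0).
Cofactor C_10 = (-1)^(1+0) * minor(1,0) = 3
Entry delta = 0 - 1 = -1
Det delta = -1 * 3 = -3
New det = 1 + -3 = -2

Answer: -2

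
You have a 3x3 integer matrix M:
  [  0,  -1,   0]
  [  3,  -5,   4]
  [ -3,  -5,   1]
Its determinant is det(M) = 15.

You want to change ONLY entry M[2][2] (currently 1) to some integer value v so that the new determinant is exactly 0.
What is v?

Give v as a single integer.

Answer: -4

Derivation:
det is linear in entry M[2][2]: det = old_det + (v - 1) * C_22
Cofactor C_22 = 3
Want det = 0: 15 + (v - 1) * 3 = 0
  (v - 1) = -15 / 3 = -5
  v = 1 + (-5) = -4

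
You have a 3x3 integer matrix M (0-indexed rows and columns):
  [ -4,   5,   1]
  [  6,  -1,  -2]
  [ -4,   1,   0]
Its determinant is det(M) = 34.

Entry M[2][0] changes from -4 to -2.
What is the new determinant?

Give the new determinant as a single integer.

Answer: 16

Derivation:
det is linear in row 2: changing M[2][0] by delta changes det by delta * cofactor(2,0).
Cofactor C_20 = (-1)^(2+0) * minor(2,0) = -9
Entry delta = -2 - -4 = 2
Det delta = 2 * -9 = -18
New det = 34 + -18 = 16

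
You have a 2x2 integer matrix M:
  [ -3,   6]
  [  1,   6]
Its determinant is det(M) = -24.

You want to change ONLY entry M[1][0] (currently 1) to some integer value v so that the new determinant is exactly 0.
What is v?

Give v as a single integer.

Answer: -3

Derivation:
det is linear in entry M[1][0]: det = old_det + (v - 1) * C_10
Cofactor C_10 = -6
Want det = 0: -24 + (v - 1) * -6 = 0
  (v - 1) = 24 / -6 = -4
  v = 1 + (-4) = -3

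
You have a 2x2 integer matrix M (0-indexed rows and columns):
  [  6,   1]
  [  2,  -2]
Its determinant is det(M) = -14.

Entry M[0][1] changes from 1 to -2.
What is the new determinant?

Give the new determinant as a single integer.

Answer: -8

Derivation:
det is linear in row 0: changing M[0][1] by delta changes det by delta * cofactor(0,1).
Cofactor C_01 = (-1)^(0+1) * minor(0,1) = -2
Entry delta = -2 - 1 = -3
Det delta = -3 * -2 = 6
New det = -14 + 6 = -8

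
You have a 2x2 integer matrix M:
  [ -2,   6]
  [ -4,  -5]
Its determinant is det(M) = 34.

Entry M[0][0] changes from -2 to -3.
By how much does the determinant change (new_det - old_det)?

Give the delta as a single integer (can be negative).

Answer: 5

Derivation:
Cofactor C_00 = -5
Entry delta = -3 - -2 = -1
Det delta = entry_delta * cofactor = -1 * -5 = 5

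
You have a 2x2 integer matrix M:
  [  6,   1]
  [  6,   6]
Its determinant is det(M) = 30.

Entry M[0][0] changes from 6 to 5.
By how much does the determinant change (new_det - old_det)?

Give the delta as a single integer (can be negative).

Answer: -6

Derivation:
Cofactor C_00 = 6
Entry delta = 5 - 6 = -1
Det delta = entry_delta * cofactor = -1 * 6 = -6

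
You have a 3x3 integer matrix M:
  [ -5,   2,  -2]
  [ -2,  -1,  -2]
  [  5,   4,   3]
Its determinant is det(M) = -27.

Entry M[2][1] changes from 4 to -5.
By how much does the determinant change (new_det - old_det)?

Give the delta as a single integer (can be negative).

Cofactor C_21 = -6
Entry delta = -5 - 4 = -9
Det delta = entry_delta * cofactor = -9 * -6 = 54

Answer: 54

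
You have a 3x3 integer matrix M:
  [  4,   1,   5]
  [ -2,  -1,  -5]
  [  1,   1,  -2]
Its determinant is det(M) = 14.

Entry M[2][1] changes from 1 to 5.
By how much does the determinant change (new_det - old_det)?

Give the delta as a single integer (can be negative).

Answer: 40

Derivation:
Cofactor C_21 = 10
Entry delta = 5 - 1 = 4
Det delta = entry_delta * cofactor = 4 * 10 = 40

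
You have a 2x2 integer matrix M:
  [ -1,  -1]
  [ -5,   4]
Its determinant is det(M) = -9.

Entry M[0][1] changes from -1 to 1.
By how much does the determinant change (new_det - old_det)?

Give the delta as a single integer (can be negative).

Answer: 10

Derivation:
Cofactor C_01 = 5
Entry delta = 1 - -1 = 2
Det delta = entry_delta * cofactor = 2 * 5 = 10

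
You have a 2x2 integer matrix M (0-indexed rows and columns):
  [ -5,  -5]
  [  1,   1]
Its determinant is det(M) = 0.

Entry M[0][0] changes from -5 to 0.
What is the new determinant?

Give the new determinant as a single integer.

det is linear in row 0: changing M[0][0] by delta changes det by delta * cofactor(0,0).
Cofactor C_00 = (-1)^(0+0) * minor(0,0) = 1
Entry delta = 0 - -5 = 5
Det delta = 5 * 1 = 5
New det = 0 + 5 = 5

Answer: 5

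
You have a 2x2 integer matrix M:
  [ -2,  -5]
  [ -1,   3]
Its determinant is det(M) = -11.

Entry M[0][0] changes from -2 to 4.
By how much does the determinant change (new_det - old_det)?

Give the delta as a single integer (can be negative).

Answer: 18

Derivation:
Cofactor C_00 = 3
Entry delta = 4 - -2 = 6
Det delta = entry_delta * cofactor = 6 * 3 = 18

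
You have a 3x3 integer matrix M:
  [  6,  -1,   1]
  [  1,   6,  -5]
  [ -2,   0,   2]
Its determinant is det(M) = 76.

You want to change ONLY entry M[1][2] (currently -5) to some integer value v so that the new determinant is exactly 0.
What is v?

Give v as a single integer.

Answer: -43

Derivation:
det is linear in entry M[1][2]: det = old_det + (v - -5) * C_12
Cofactor C_12 = 2
Want det = 0: 76 + (v - -5) * 2 = 0
  (v - -5) = -76 / 2 = -38
  v = -5 + (-38) = -43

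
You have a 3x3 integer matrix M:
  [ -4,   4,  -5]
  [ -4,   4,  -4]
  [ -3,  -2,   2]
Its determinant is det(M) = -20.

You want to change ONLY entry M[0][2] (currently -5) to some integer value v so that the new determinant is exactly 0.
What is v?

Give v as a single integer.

det is linear in entry M[0][2]: det = old_det + (v - -5) * C_02
Cofactor C_02 = 20
Want det = 0: -20 + (v - -5) * 20 = 0
  (v - -5) = 20 / 20 = 1
  v = -5 + (1) = -4

Answer: -4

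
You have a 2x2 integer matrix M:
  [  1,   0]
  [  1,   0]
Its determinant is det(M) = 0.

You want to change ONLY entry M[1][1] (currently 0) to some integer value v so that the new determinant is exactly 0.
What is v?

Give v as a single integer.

Answer: 0

Derivation:
det is linear in entry M[1][1]: det = old_det + (v - 0) * C_11
Cofactor C_11 = 1
Want det = 0: 0 + (v - 0) * 1 = 0
  (v - 0) = 0 / 1 = 0
  v = 0 + (0) = 0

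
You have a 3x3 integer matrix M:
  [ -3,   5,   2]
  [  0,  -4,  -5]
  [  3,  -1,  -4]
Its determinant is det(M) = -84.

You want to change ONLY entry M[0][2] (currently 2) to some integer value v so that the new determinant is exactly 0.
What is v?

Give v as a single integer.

det is linear in entry M[0][2]: det = old_det + (v - 2) * C_02
Cofactor C_02 = 12
Want det = 0: -84 + (v - 2) * 12 = 0
  (v - 2) = 84 / 12 = 7
  v = 2 + (7) = 9

Answer: 9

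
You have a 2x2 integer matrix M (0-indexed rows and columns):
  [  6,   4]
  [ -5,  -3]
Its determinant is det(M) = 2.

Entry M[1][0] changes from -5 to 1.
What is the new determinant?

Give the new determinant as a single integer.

det is linear in row 1: changing M[1][0] by delta changes det by delta * cofactor(1,0).
Cofactor C_10 = (-1)^(1+0) * minor(1,0) = -4
Entry delta = 1 - -5 = 6
Det delta = 6 * -4 = -24
New det = 2 + -24 = -22

Answer: -22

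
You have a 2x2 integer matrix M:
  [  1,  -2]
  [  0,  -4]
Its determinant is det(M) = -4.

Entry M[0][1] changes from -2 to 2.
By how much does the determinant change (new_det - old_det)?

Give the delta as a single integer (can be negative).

Answer: 0

Derivation:
Cofactor C_01 = 0
Entry delta = 2 - -2 = 4
Det delta = entry_delta * cofactor = 4 * 0 = 0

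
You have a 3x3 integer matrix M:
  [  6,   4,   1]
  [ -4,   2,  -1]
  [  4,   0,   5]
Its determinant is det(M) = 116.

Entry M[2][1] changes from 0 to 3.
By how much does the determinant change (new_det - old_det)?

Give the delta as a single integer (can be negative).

Answer: 6

Derivation:
Cofactor C_21 = 2
Entry delta = 3 - 0 = 3
Det delta = entry_delta * cofactor = 3 * 2 = 6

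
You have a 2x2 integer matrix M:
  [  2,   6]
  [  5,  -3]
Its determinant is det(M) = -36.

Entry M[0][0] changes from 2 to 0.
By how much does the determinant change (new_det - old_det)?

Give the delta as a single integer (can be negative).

Answer: 6

Derivation:
Cofactor C_00 = -3
Entry delta = 0 - 2 = -2
Det delta = entry_delta * cofactor = -2 * -3 = 6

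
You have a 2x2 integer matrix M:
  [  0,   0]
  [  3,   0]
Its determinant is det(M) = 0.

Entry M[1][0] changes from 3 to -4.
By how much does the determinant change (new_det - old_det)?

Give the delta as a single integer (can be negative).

Answer: 0

Derivation:
Cofactor C_10 = 0
Entry delta = -4 - 3 = -7
Det delta = entry_delta * cofactor = -7 * 0 = 0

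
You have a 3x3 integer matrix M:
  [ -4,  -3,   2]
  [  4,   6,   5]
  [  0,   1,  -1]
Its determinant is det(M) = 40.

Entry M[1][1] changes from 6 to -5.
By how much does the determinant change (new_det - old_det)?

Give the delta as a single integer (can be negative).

Answer: -44

Derivation:
Cofactor C_11 = 4
Entry delta = -5 - 6 = -11
Det delta = entry_delta * cofactor = -11 * 4 = -44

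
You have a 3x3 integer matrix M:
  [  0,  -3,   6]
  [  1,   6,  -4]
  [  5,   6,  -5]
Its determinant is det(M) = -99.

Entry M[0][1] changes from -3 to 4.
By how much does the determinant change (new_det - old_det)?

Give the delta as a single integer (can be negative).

Answer: -105

Derivation:
Cofactor C_01 = -15
Entry delta = 4 - -3 = 7
Det delta = entry_delta * cofactor = 7 * -15 = -105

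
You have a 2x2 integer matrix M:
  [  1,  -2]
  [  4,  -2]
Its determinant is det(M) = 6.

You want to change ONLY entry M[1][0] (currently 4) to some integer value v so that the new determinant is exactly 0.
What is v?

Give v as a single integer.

det is linear in entry M[1][0]: det = old_det + (v - 4) * C_10
Cofactor C_10 = 2
Want det = 0: 6 + (v - 4) * 2 = 0
  (v - 4) = -6 / 2 = -3
  v = 4 + (-3) = 1

Answer: 1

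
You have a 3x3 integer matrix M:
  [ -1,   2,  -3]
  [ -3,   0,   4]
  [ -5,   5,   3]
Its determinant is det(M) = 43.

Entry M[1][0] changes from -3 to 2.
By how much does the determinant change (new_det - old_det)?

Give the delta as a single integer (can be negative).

Cofactor C_10 = -21
Entry delta = 2 - -3 = 5
Det delta = entry_delta * cofactor = 5 * -21 = -105

Answer: -105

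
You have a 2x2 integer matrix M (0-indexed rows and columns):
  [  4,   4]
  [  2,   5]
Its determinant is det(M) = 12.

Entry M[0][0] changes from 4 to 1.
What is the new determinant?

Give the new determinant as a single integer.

Answer: -3

Derivation:
det is linear in row 0: changing M[0][0] by delta changes det by delta * cofactor(0,0).
Cofactor C_00 = (-1)^(0+0) * minor(0,0) = 5
Entry delta = 1 - 4 = -3
Det delta = -3 * 5 = -15
New det = 12 + -15 = -3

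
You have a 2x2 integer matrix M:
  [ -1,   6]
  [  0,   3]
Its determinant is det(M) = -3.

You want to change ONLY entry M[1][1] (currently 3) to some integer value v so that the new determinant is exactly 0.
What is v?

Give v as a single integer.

det is linear in entry M[1][1]: det = old_det + (v - 3) * C_11
Cofactor C_11 = -1
Want det = 0: -3 + (v - 3) * -1 = 0
  (v - 3) = 3 / -1 = -3
  v = 3 + (-3) = 0

Answer: 0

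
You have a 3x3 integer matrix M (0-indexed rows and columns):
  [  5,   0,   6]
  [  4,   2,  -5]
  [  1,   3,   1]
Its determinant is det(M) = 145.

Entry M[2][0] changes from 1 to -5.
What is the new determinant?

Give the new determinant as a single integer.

det is linear in row 2: changing M[2][0] by delta changes det by delta * cofactor(2,0).
Cofactor C_20 = (-1)^(2+0) * minor(2,0) = -12
Entry delta = -5 - 1 = -6
Det delta = -6 * -12 = 72
New det = 145 + 72 = 217

Answer: 217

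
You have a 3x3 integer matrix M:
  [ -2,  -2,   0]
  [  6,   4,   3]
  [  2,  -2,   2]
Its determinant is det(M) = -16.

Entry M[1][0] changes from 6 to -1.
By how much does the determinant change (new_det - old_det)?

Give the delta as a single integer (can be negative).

Cofactor C_10 = 4
Entry delta = -1 - 6 = -7
Det delta = entry_delta * cofactor = -7 * 4 = -28

Answer: -28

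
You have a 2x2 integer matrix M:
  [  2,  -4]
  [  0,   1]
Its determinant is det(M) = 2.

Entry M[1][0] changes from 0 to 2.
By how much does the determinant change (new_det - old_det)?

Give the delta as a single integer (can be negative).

Answer: 8

Derivation:
Cofactor C_10 = 4
Entry delta = 2 - 0 = 2
Det delta = entry_delta * cofactor = 2 * 4 = 8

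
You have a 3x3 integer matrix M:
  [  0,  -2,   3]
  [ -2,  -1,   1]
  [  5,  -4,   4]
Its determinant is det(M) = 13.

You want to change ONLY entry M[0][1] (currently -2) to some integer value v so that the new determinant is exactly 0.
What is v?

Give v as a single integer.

det is linear in entry M[0][1]: det = old_det + (v - -2) * C_01
Cofactor C_01 = 13
Want det = 0: 13 + (v - -2) * 13 = 0
  (v - -2) = -13 / 13 = -1
  v = -2 + (-1) = -3

Answer: -3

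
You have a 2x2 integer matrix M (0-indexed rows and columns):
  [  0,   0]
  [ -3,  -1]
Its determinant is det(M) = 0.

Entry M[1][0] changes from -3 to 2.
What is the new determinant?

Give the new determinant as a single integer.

Answer: 0

Derivation:
det is linear in row 1: changing M[1][0] by delta changes det by delta * cofactor(1,0).
Cofactor C_10 = (-1)^(1+0) * minor(1,0) = 0
Entry delta = 2 - -3 = 5
Det delta = 5 * 0 = 0
New det = 0 + 0 = 0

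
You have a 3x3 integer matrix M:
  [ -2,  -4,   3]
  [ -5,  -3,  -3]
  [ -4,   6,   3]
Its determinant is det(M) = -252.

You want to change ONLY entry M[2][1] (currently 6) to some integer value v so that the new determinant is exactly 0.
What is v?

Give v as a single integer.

det is linear in entry M[2][1]: det = old_det + (v - 6) * C_21
Cofactor C_21 = -21
Want det = 0: -252 + (v - 6) * -21 = 0
  (v - 6) = 252 / -21 = -12
  v = 6 + (-12) = -6

Answer: -6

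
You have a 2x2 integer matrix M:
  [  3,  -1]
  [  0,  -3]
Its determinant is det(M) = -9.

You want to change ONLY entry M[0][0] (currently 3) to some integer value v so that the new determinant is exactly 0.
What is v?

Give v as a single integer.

Answer: 0

Derivation:
det is linear in entry M[0][0]: det = old_det + (v - 3) * C_00
Cofactor C_00 = -3
Want det = 0: -9 + (v - 3) * -3 = 0
  (v - 3) = 9 / -3 = -3
  v = 3 + (-3) = 0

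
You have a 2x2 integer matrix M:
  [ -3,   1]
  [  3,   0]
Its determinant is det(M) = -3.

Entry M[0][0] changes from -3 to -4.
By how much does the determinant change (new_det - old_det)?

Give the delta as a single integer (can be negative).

Cofactor C_00 = 0
Entry delta = -4 - -3 = -1
Det delta = entry_delta * cofactor = -1 * 0 = 0

Answer: 0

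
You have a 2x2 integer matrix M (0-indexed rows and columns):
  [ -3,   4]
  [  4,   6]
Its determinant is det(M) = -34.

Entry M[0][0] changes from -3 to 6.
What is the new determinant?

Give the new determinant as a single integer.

det is linear in row 0: changing M[0][0] by delta changes det by delta * cofactor(0,0).
Cofactor C_00 = (-1)^(0+0) * minor(0,0) = 6
Entry delta = 6 - -3 = 9
Det delta = 9 * 6 = 54
New det = -34 + 54 = 20

Answer: 20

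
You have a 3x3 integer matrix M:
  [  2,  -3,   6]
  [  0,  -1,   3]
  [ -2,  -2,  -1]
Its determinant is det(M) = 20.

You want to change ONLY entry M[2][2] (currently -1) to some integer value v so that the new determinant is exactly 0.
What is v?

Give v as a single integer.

Answer: 9

Derivation:
det is linear in entry M[2][2]: det = old_det + (v - -1) * C_22
Cofactor C_22 = -2
Want det = 0: 20 + (v - -1) * -2 = 0
  (v - -1) = -20 / -2 = 10
  v = -1 + (10) = 9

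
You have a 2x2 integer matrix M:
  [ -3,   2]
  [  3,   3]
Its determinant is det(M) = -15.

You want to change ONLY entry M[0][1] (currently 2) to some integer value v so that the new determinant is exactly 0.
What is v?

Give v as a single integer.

Answer: -3

Derivation:
det is linear in entry M[0][1]: det = old_det + (v - 2) * C_01
Cofactor C_01 = -3
Want det = 0: -15 + (v - 2) * -3 = 0
  (v - 2) = 15 / -3 = -5
  v = 2 + (-5) = -3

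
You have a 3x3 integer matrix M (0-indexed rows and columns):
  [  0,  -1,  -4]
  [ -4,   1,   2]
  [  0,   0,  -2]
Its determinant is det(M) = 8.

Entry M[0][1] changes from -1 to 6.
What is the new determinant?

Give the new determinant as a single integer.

Answer: -48

Derivation:
det is linear in row 0: changing M[0][1] by delta changes det by delta * cofactor(0,1).
Cofactor C_01 = (-1)^(0+1) * minor(0,1) = -8
Entry delta = 6 - -1 = 7
Det delta = 7 * -8 = -56
New det = 8 + -56 = -48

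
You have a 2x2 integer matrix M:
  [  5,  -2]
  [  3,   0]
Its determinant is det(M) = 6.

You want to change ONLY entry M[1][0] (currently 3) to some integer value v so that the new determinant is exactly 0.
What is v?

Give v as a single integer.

det is linear in entry M[1][0]: det = old_det + (v - 3) * C_10
Cofactor C_10 = 2
Want det = 0: 6 + (v - 3) * 2 = 0
  (v - 3) = -6 / 2 = -3
  v = 3 + (-3) = 0

Answer: 0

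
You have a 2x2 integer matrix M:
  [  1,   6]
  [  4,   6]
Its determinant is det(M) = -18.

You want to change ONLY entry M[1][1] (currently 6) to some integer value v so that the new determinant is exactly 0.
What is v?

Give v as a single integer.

Answer: 24

Derivation:
det is linear in entry M[1][1]: det = old_det + (v - 6) * C_11
Cofactor C_11 = 1
Want det = 0: -18 + (v - 6) * 1 = 0
  (v - 6) = 18 / 1 = 18
  v = 6 + (18) = 24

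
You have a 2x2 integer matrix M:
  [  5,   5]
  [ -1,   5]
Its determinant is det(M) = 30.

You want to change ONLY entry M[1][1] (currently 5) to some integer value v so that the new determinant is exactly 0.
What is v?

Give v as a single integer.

Answer: -1

Derivation:
det is linear in entry M[1][1]: det = old_det + (v - 5) * C_11
Cofactor C_11 = 5
Want det = 0: 30 + (v - 5) * 5 = 0
  (v - 5) = -30 / 5 = -6
  v = 5 + (-6) = -1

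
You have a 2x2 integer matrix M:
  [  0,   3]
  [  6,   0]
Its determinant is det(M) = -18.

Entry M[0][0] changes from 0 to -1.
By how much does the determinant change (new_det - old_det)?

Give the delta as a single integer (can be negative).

Answer: 0

Derivation:
Cofactor C_00 = 0
Entry delta = -1 - 0 = -1
Det delta = entry_delta * cofactor = -1 * 0 = 0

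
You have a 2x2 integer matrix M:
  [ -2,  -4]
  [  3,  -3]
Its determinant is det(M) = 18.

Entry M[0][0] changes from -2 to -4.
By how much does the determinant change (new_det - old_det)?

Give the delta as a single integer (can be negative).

Answer: 6

Derivation:
Cofactor C_00 = -3
Entry delta = -4 - -2 = -2
Det delta = entry_delta * cofactor = -2 * -3 = 6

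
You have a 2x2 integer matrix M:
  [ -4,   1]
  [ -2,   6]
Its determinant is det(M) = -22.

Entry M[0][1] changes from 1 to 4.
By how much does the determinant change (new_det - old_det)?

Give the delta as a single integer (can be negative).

Cofactor C_01 = 2
Entry delta = 4 - 1 = 3
Det delta = entry_delta * cofactor = 3 * 2 = 6

Answer: 6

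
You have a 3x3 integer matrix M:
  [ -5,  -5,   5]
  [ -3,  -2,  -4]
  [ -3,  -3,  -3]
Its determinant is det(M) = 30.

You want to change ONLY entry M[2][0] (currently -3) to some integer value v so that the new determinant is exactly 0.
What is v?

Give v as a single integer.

det is linear in entry M[2][0]: det = old_det + (v - -3) * C_20
Cofactor C_20 = 30
Want det = 0: 30 + (v - -3) * 30 = 0
  (v - -3) = -30 / 30 = -1
  v = -3 + (-1) = -4

Answer: -4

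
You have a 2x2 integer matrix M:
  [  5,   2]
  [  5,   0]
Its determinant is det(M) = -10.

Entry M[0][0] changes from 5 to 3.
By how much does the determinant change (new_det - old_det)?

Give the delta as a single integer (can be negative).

Cofactor C_00 = 0
Entry delta = 3 - 5 = -2
Det delta = entry_delta * cofactor = -2 * 0 = 0

Answer: 0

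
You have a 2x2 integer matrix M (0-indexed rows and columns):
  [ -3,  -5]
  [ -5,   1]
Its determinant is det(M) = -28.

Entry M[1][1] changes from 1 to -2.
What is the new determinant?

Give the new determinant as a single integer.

det is linear in row 1: changing M[1][1] by delta changes det by delta * cofactor(1,1).
Cofactor C_11 = (-1)^(1+1) * minor(1,1) = -3
Entry delta = -2 - 1 = -3
Det delta = -3 * -3 = 9
New det = -28 + 9 = -19

Answer: -19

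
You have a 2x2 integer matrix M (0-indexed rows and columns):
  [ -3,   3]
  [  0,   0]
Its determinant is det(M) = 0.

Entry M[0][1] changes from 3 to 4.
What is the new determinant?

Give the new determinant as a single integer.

det is linear in row 0: changing M[0][1] by delta changes det by delta * cofactor(0,1).
Cofactor C_01 = (-1)^(0+1) * minor(0,1) = 0
Entry delta = 4 - 3 = 1
Det delta = 1 * 0 = 0
New det = 0 + 0 = 0

Answer: 0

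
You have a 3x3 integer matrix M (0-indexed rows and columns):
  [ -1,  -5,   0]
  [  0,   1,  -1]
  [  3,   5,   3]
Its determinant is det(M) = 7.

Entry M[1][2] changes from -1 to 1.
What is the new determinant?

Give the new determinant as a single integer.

Answer: -13

Derivation:
det is linear in row 1: changing M[1][2] by delta changes det by delta * cofactor(1,2).
Cofactor C_12 = (-1)^(1+2) * minor(1,2) = -10
Entry delta = 1 - -1 = 2
Det delta = 2 * -10 = -20
New det = 7 + -20 = -13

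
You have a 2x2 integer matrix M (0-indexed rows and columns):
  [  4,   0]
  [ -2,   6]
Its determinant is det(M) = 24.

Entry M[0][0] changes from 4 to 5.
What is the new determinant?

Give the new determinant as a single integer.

Answer: 30

Derivation:
det is linear in row 0: changing M[0][0] by delta changes det by delta * cofactor(0,0).
Cofactor C_00 = (-1)^(0+0) * minor(0,0) = 6
Entry delta = 5 - 4 = 1
Det delta = 1 * 6 = 6
New det = 24 + 6 = 30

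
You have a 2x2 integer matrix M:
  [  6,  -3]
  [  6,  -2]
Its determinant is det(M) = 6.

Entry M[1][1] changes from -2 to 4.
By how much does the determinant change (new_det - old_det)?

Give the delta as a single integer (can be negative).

Cofactor C_11 = 6
Entry delta = 4 - -2 = 6
Det delta = entry_delta * cofactor = 6 * 6 = 36

Answer: 36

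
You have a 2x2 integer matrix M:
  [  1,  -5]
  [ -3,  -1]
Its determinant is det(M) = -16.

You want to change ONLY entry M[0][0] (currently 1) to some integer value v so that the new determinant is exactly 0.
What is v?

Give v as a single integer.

Answer: -15

Derivation:
det is linear in entry M[0][0]: det = old_det + (v - 1) * C_00
Cofactor C_00 = -1
Want det = 0: -16 + (v - 1) * -1 = 0
  (v - 1) = 16 / -1 = -16
  v = 1 + (-16) = -15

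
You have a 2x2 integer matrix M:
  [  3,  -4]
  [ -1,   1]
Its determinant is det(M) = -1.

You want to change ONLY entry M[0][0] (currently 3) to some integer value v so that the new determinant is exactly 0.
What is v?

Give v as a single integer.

det is linear in entry M[0][0]: det = old_det + (v - 3) * C_00
Cofactor C_00 = 1
Want det = 0: -1 + (v - 3) * 1 = 0
  (v - 3) = 1 / 1 = 1
  v = 3 + (1) = 4

Answer: 4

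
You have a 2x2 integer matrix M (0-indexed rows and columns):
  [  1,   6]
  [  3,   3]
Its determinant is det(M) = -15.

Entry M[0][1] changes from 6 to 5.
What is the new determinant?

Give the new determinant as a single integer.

Answer: -12

Derivation:
det is linear in row 0: changing M[0][1] by delta changes det by delta * cofactor(0,1).
Cofactor C_01 = (-1)^(0+1) * minor(0,1) = -3
Entry delta = 5 - 6 = -1
Det delta = -1 * -3 = 3
New det = -15 + 3 = -12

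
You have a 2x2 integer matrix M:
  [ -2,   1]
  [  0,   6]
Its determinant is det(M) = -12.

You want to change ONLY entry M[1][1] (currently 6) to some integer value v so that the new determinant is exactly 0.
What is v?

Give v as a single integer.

Answer: 0

Derivation:
det is linear in entry M[1][1]: det = old_det + (v - 6) * C_11
Cofactor C_11 = -2
Want det = 0: -12 + (v - 6) * -2 = 0
  (v - 6) = 12 / -2 = -6
  v = 6 + (-6) = 0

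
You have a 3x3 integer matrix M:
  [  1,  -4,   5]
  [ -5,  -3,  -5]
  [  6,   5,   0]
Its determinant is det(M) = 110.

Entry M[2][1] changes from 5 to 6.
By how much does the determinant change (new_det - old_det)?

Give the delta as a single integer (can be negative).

Answer: -20

Derivation:
Cofactor C_21 = -20
Entry delta = 6 - 5 = 1
Det delta = entry_delta * cofactor = 1 * -20 = -20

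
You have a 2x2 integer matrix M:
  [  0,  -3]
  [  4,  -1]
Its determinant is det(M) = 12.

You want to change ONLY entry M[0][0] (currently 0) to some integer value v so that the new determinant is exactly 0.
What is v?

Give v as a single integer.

det is linear in entry M[0][0]: det = old_det + (v - 0) * C_00
Cofactor C_00 = -1
Want det = 0: 12 + (v - 0) * -1 = 0
  (v - 0) = -12 / -1 = 12
  v = 0 + (12) = 12

Answer: 12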